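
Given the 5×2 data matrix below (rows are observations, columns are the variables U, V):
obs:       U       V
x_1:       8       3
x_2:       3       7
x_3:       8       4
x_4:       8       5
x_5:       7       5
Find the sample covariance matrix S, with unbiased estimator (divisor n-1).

Step 1 — column means:
  mean(U) = (8 + 3 + 8 + 8 + 7) / 5 = 34/5 = 6.8
  mean(V) = (3 + 7 + 4 + 5 + 5) / 5 = 24/5 = 4.8

Step 2 — sample covariance S[i,j] = (1/(n-1)) · Σ_k (x_{k,i} - mean_i) · (x_{k,j} - mean_j), with n-1 = 4.
  S[U,U] = ((1.2)·(1.2) + (-3.8)·(-3.8) + (1.2)·(1.2) + (1.2)·(1.2) + (0.2)·(0.2)) / 4 = 18.8/4 = 4.7
  S[U,V] = ((1.2)·(-1.8) + (-3.8)·(2.2) + (1.2)·(-0.8) + (1.2)·(0.2) + (0.2)·(0.2)) / 4 = -11.2/4 = -2.8
  S[V,V] = ((-1.8)·(-1.8) + (2.2)·(2.2) + (-0.8)·(-0.8) + (0.2)·(0.2) + (0.2)·(0.2)) / 4 = 8.8/4 = 2.2

S is symmetric (S[j,i] = S[i,j]). Assembling:

S = [[4.7, -2.8],
 [-2.8, 2.2]]


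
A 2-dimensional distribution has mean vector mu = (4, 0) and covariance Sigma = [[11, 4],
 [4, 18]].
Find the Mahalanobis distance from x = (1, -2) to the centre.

Step 1 — centre the observation: (x - mu) = (-3, -2).

Step 2 — invert Sigma. det(Sigma) = 11·18 - (4)² = 182.
  Sigma^{-1} = (1/det) · [[d, -b], [-b, a]] = [[0.0989, -0.022],
 [-0.022, 0.0604]].

Step 3 — form the quadratic (x - mu)^T · Sigma^{-1} · (x - mu):
  Sigma^{-1} · (x - mu) = (-0.2527, -0.0549).
  (x - mu)^T · [Sigma^{-1} · (x - mu)] = (-3)·(-0.2527) + (-2)·(-0.0549) = 0.8681.

Step 4 — take square root: d = √(0.8681) ≈ 0.9317.

d(x, mu) = √(0.8681) ≈ 0.9317


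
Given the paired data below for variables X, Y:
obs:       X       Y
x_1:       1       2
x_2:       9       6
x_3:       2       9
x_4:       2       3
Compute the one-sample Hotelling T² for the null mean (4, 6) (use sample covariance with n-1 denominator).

Step 1 — sample mean vector:
  mean(X) = (1 + 9 + 2 + 2) / 4 = 14/4 = 3.5
  mean(Y) = (2 + 6 + 9 + 3) / 4 = 20/4 = 5
  x̄ = (3.5, 5),  deviation x̄ - mu_0 = (3.5, 5) - (4, 6) = (-0.5, -1).

Step 2 — sample covariance matrix, S[i,j] = (1/(n-1)) · Σ_k (x_{k,i} - mean_i) · (x_{k,j} - mean_j), divisor n-1 = 3:
  S[X,X] = ((-2.5)·(-2.5) + (5.5)·(5.5) + (-1.5)·(-1.5) + (-1.5)·(-1.5)) / 3 = 41/3 = 13.6667
  S[X,Y] = ((-2.5)·(-3) + (5.5)·(1) + (-1.5)·(4) + (-1.5)·(-2)) / 3 = 10/3 = 3.3333
  S[Y,Y] = ((-3)·(-3) + (1)·(1) + (4)·(4) + (-2)·(-2)) / 3 = 30/3 = 10
  S = [[13.6667, 3.3333],
 [3.3333, 10]].

Step 3 — invert S. det(S) = 13.6667·10 - (3.3333)² = 125.5556.
  S^{-1} = (1/det) · [[d, -b], [-b, a]] = [[0.0796, -0.0265],
 [-0.0265, 0.1088]].

Step 4 — quadratic form (x̄ - mu_0)^T · S^{-1} · (x̄ - mu_0):
  S^{-1} · (x̄ - mu_0) = (-0.0133, -0.0956),
  (x̄ - mu_0)^T · [...] = (-0.5)·(-0.0133) + (-1)·(-0.0956) = 0.1022.

Step 5 — scale by n: T² = 4 · 0.1022 = 0.4088.

T² ≈ 0.4088


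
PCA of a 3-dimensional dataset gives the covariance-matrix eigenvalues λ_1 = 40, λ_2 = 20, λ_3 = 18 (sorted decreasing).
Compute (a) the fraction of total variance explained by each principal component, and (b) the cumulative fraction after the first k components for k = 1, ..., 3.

Step 1 — total variance = trace(Sigma) = Σ λ_i = 40 + 20 + 18 = 78.

Step 2 — fraction explained by component i = λ_i / Σ λ:
  PC1: 40/78 = 0.5128
  PC2: 20/78 = 0.2564
  PC3: 18/78 = 0.2308

Step 3 — cumulative fraction after k components = (λ_1 + ... + λ_k) / Σ λ:
  k = 1: 40/78 = 0.5128
  k = 2: (40 + 20)/78 = 60/78 = 0.7692
  k = 3: (40 + 20 + 18)/78 = 78/78 = 1

Summary (fraction, with percent):

explained: PC1 0.5128 (51.28%), PC2 0.2564 (25.64%), PC3 0.2308 (23.08%);  cumulative: 0.5128, 0.7692, 1


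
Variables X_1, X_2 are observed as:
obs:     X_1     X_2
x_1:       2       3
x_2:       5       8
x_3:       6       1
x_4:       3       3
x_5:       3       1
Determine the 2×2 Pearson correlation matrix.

Step 1 — column means:
  mean(X_1) = (2 + 5 + 6 + 3 + 3) / 5 = 19/5 = 3.8
  mean(X_2) = (3 + 8 + 1 + 3 + 1) / 5 = 16/5 = 3.2

Step 2 — sample variances and covariances s[i,j] = (1/(n-1)) · Σ_k (x_{k,i} - mean_i) · (x_{k,j} - mean_j), with n-1 = 4:
  s[X_1,X_1] = ((-1.8)·(-1.8) + (1.2)·(1.2) + (2.2)·(2.2) + (-0.8)·(-0.8) + (-0.8)·(-0.8)) / 4 = 10.8/4 = 2.7
  s[X_1,X_2] = ((-1.8)·(-0.2) + (1.2)·(4.8) + (2.2)·(-2.2) + (-0.8)·(-0.2) + (-0.8)·(-2.2)) / 4 = 3.2/4 = 0.8
  s[X_2,X_2] = ((-0.2)·(-0.2) + (4.8)·(4.8) + (-2.2)·(-2.2) + (-0.2)·(-0.2) + (-2.2)·(-2.2)) / 4 = 32.8/4 = 8.2
  Sample standard deviations s_i = √(s[i,i]):
  s(X_1) = √(2.7) = 1.6432
  s(X_2) = √(8.2) = 2.8636

Step 3 — r_{ij} = s_{ij} / (s_i · s_j):
  r[X_1,X_1] = 1 (diagonal).
  r[X_1,X_2] = 0.8 / (1.6432 · 2.8636) = 0.8 / 4.7053 = 0.17
  r[X_2,X_2] = 1 (diagonal).

R is symmetric with unit diagonal. Assembling:

R = [[1, 0.17],
 [0.17, 1]]


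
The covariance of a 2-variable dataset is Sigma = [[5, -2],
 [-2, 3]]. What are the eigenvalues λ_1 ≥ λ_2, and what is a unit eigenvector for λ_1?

Step 1 — characteristic polynomial of 2×2 Sigma:
  det(Sigma - λI) = λ² - trace · λ + det = 0.
  trace = 5 + 3 = 8, det = 5·3 - (-2)² = 11.
Step 2 — discriminant:
  Δ = trace² - 4·det = 64 - 44 = 20.
Step 3 — eigenvalues:
  λ = (trace ± √Δ)/2 = (8 ± 4.4721)/2,
  λ_1 = 6.2361,  λ_2 = 1.7639.

Step 4 — unit eigenvector for λ_1: solve (Sigma - λ_1 I)v = 0. First row:
  (5 - 6.2361)·v_x + (-2)·v_y = 0, i.e. (-1.2361)·v_x + (-2)·v_y = 0,
  so v ∝ (b, λ_1 - a) = (-2, 1.2361); multiply by -1 so the first entry is positive: u = (2, -1.2361).
  ||u|| = √((2)² + (-1.2361)²) = √(5.5279) ≈ 2.3511,
  v_1 = u/||u|| ≈ (0.8507, -0.5257) (||v_1|| = 1).

λ_1 = 6.2361,  λ_2 = 1.7639;  v_1 ≈ (0.8507, -0.5257)


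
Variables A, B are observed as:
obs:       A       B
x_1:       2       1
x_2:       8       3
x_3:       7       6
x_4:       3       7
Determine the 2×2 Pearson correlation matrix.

Step 1 — column means:
  mean(A) = (2 + 8 + 7 + 3) / 4 = 20/4 = 5
  mean(B) = (1 + 3 + 6 + 7) / 4 = 17/4 = 4.25

Step 2 — sample variances and covariances s[i,j] = (1/(n-1)) · Σ_k (x_{k,i} - mean_i) · (x_{k,j} - mean_j), with n-1 = 3:
  s[A,A] = ((-3)·(-3) + (3)·(3) + (2)·(2) + (-2)·(-2)) / 3 = 26/3 = 8.6667
  s[A,B] = ((-3)·(-3.25) + (3)·(-1.25) + (2)·(1.75) + (-2)·(2.75)) / 3 = 4/3 = 1.3333
  s[B,B] = ((-3.25)·(-3.25) + (-1.25)·(-1.25) + (1.75)·(1.75) + (2.75)·(2.75)) / 3 = 22.75/3 = 7.5833
  Sample standard deviations s_i = √(s[i,i]):
  s(A) = √(8.6667) = 2.9439
  s(B) = √(7.5833) = 2.7538

Step 3 — r_{ij} = s_{ij} / (s_i · s_j):
  r[A,A] = 1 (diagonal).
  r[A,B] = 1.3333 / (2.9439 · 2.7538) = 1.3333 / 8.1069 = 0.1645
  r[B,B] = 1 (diagonal).

R is symmetric with unit diagonal. Assembling:

R = [[1, 0.1645],
 [0.1645, 1]]


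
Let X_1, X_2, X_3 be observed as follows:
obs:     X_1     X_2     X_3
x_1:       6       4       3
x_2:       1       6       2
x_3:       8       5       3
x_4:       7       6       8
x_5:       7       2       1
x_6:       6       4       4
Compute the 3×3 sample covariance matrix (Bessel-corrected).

Step 1 — column means:
  mean(X_1) = (6 + 1 + 8 + 7 + 7 + 6) / 6 = 35/6 = 5.8333
  mean(X_2) = (4 + 6 + 5 + 6 + 2 + 4) / 6 = 27/6 = 4.5
  mean(X_3) = (3 + 2 + 3 + 8 + 1 + 4) / 6 = 21/6 = 3.5

Step 2 — sample covariance S[i,j] = (1/(n-1)) · Σ_k (x_{k,i} - mean_i) · (x_{k,j} - mean_j), with n-1 = 5.
  S[X_1,X_1] = ((0.1667)·(0.1667) + (-4.8333)·(-4.8333) + (2.1667)·(2.1667) + (1.1667)·(1.1667) + (1.1667)·(1.1667) + (0.1667)·(0.1667)) / 5 = 30.8333/5 = 6.1667
  S[X_1,X_2] = ((0.1667)·(-0.5) + (-4.8333)·(1.5) + (2.1667)·(0.5) + (1.1667)·(1.5) + (1.1667)·(-2.5) + (0.1667)·(-0.5)) / 5 = -7.5/5 = -1.5
  S[X_1,X_3] = ((0.1667)·(-0.5) + (-4.8333)·(-1.5) + (2.1667)·(-0.5) + (1.1667)·(4.5) + (1.1667)·(-2.5) + (0.1667)·(0.5)) / 5 = 8.5/5 = 1.7
  S[X_2,X_2] = ((-0.5)·(-0.5) + (1.5)·(1.5) + (0.5)·(0.5) + (1.5)·(1.5) + (-2.5)·(-2.5) + (-0.5)·(-0.5)) / 5 = 11.5/5 = 2.3
  S[X_2,X_3] = ((-0.5)·(-0.5) + (1.5)·(-1.5) + (0.5)·(-0.5) + (1.5)·(4.5) + (-2.5)·(-2.5) + (-0.5)·(0.5)) / 5 = 10.5/5 = 2.1
  S[X_3,X_3] = ((-0.5)·(-0.5) + (-1.5)·(-1.5) + (-0.5)·(-0.5) + (4.5)·(4.5) + (-2.5)·(-2.5) + (0.5)·(0.5)) / 5 = 29.5/5 = 5.9

S is symmetric (S[j,i] = S[i,j]). Assembling:

S = [[6.1667, -1.5, 1.7],
 [-1.5, 2.3, 2.1],
 [1.7, 2.1, 5.9]]


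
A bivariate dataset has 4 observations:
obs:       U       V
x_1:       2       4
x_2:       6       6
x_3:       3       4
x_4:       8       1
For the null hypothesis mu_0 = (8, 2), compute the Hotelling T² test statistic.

Step 1 — sample mean vector:
  mean(U) = (2 + 6 + 3 + 8) / 4 = 19/4 = 4.75
  mean(V) = (4 + 6 + 4 + 1) / 4 = 15/4 = 3.75
  x̄ = (4.75, 3.75),  deviation x̄ - mu_0 = (4.75, 3.75) - (8, 2) = (-3.25, 1.75).

Step 2 — sample covariance matrix, S[i,j] = (1/(n-1)) · Σ_k (x_{k,i} - mean_i) · (x_{k,j} - mean_j), divisor n-1 = 3:
  S[U,U] = ((-2.75)·(-2.75) + (1.25)·(1.25) + (-1.75)·(-1.75) + (3.25)·(3.25)) / 3 = 22.75/3 = 7.5833
  S[U,V] = ((-2.75)·(0.25) + (1.25)·(2.25) + (-1.75)·(0.25) + (3.25)·(-2.75)) / 3 = -7.25/3 = -2.4167
  S[V,V] = ((0.25)·(0.25) + (2.25)·(2.25) + (0.25)·(0.25) + (-2.75)·(-2.75)) / 3 = 12.75/3 = 4.25
  S = [[7.5833, -2.4167],
 [-2.4167, 4.25]].

Step 3 — invert S. det(S) = 7.5833·4.25 - (-2.4167)² = 26.3889.
  S^{-1} = (1/det) · [[d, -b], [-b, a]] = [[0.1611, 0.0916],
 [0.0916, 0.2874]].

Step 4 — quadratic form (x̄ - mu_0)^T · S^{-1} · (x̄ - mu_0):
  S^{-1} · (x̄ - mu_0) = (-0.3632, 0.2053),
  (x̄ - mu_0)^T · [...] = (-3.25)·(-0.3632) + (1.75)·(0.2053) = 1.5395.

Step 5 — scale by n: T² = 4 · 1.5395 = 6.1579.

T² ≈ 6.1579


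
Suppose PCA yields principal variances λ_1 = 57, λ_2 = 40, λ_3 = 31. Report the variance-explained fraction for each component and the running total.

Step 1 — total variance = trace(Sigma) = Σ λ_i = 57 + 40 + 31 = 128.

Step 2 — fraction explained by component i = λ_i / Σ λ:
  PC1: 57/128 = 0.4453
  PC2: 40/128 = 0.3125
  PC3: 31/128 = 0.2422

Step 3 — cumulative fraction after k components = (λ_1 + ... + λ_k) / Σ λ:
  k = 1: 57/128 = 0.4453
  k = 2: (57 + 40)/128 = 97/128 = 0.7578
  k = 3: (57 + 40 + 31)/128 = 128/128 = 1

Summary (fraction, with percent):

explained: PC1 0.4453 (44.53%), PC2 0.3125 (31.25%), PC3 0.2422 (24.22%);  cumulative: 0.4453, 0.7578, 1


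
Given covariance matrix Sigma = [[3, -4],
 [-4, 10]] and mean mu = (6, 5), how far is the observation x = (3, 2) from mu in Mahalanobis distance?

Step 1 — centre the observation: (x - mu) = (-3, -3).

Step 2 — invert Sigma. det(Sigma) = 3·10 - (-4)² = 14.
  Sigma^{-1} = (1/det) · [[d, -b], [-b, a]] = [[0.7143, 0.2857],
 [0.2857, 0.2143]].

Step 3 — form the quadratic (x - mu)^T · Sigma^{-1} · (x - mu):
  Sigma^{-1} · (x - mu) = (-3, -1.5).
  (x - mu)^T · [Sigma^{-1} · (x - mu)] = (-3)·(-3) + (-3)·(-1.5) = 13.5.

Step 4 — take square root: d = √(13.5) ≈ 3.6742.

d(x, mu) = √(13.5) ≈ 3.6742


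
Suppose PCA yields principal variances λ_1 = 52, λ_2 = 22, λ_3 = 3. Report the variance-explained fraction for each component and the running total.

Step 1 — total variance = trace(Sigma) = Σ λ_i = 52 + 22 + 3 = 77.

Step 2 — fraction explained by component i = λ_i / Σ λ:
  PC1: 52/77 = 0.6753
  PC2: 22/77 = 0.2857
  PC3: 3/77 = 0.039

Step 3 — cumulative fraction after k components = (λ_1 + ... + λ_k) / Σ λ:
  k = 1: 52/77 = 0.6753
  k = 2: (52 + 22)/77 = 74/77 = 0.961
  k = 3: (52 + 22 + 3)/77 = 77/77 = 1

Summary (fraction, with percent):

explained: PC1 0.6753 (67.53%), PC2 0.2857 (28.57%), PC3 0.039 (3.9%);  cumulative: 0.6753, 0.961, 1


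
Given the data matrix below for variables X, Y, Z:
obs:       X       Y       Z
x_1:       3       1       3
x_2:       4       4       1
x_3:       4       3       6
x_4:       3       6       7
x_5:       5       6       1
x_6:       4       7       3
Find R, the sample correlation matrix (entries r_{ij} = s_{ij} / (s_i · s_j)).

Step 1 — column means:
  mean(X) = (3 + 4 + 4 + 3 + 5 + 4) / 6 = 23/6 = 3.8333
  mean(Y) = (1 + 4 + 3 + 6 + 6 + 7) / 6 = 27/6 = 4.5
  mean(Z) = (3 + 1 + 6 + 7 + 1 + 3) / 6 = 21/6 = 3.5

Step 2 — sample variances and covariances s[i,j] = (1/(n-1)) · Σ_k (x_{k,i} - mean_i) · (x_{k,j} - mean_j), with n-1 = 5:
  s[X,X] = ((-0.8333)·(-0.8333) + (0.1667)·(0.1667) + (0.1667)·(0.1667) + (-0.8333)·(-0.8333) + (1.1667)·(1.1667) + (0.1667)·(0.1667)) / 5 = 2.8333/5 = 0.5667
  s[X,Y] = ((-0.8333)·(-3.5) + (0.1667)·(-0.5) + (0.1667)·(-1.5) + (-0.8333)·(1.5) + (1.1667)·(1.5) + (0.1667)·(2.5)) / 5 = 3.5/5 = 0.7
  s[X,Z] = ((-0.8333)·(-0.5) + (0.1667)·(-2.5) + (0.1667)·(2.5) + (-0.8333)·(3.5) + (1.1667)·(-2.5) + (0.1667)·(-0.5)) / 5 = -5.5/5 = -1.1
  s[Y,Y] = ((-3.5)·(-3.5) + (-0.5)·(-0.5) + (-1.5)·(-1.5) + (1.5)·(1.5) + (1.5)·(1.5) + (2.5)·(2.5)) / 5 = 25.5/5 = 5.1
  s[Y,Z] = ((-3.5)·(-0.5) + (-0.5)·(-2.5) + (-1.5)·(2.5) + (1.5)·(3.5) + (1.5)·(-2.5) + (2.5)·(-0.5)) / 5 = -0.5/5 = -0.1
  s[Z,Z] = ((-0.5)·(-0.5) + (-2.5)·(-2.5) + (2.5)·(2.5) + (3.5)·(3.5) + (-2.5)·(-2.5) + (-0.5)·(-0.5)) / 5 = 31.5/5 = 6.3
  Sample standard deviations s_i = √(s[i,i]):
  s(X) = √(0.5667) = 0.7528
  s(Y) = √(5.1) = 2.2583
  s(Z) = √(6.3) = 2.51

Step 3 — r_{ij} = s_{ij} / (s_i · s_j):
  r[X,X] = 1 (diagonal).
  r[X,Y] = 0.7 / (0.7528 · 2.2583) = 0.7 / 1.7 = 0.4118
  r[X,Z] = -1.1 / (0.7528 · 2.51) = -1.1 / 1.8894 = -0.5822
  r[Y,Y] = 1 (diagonal).
  r[Y,Z] = -0.1 / (2.2583 · 2.51) = -0.1 / 5.6683 = -0.0176
  r[Z,Z] = 1 (diagonal).

R is symmetric with unit diagonal. Assembling:

R = [[1, 0.4118, -0.5822],
 [0.4118, 1, -0.0176],
 [-0.5822, -0.0176, 1]]


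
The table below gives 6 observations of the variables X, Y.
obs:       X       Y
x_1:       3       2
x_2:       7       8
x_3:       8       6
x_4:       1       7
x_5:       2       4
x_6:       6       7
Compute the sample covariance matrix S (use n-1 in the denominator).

Step 1 — column means:
  mean(X) = (3 + 7 + 8 + 1 + 2 + 6) / 6 = 27/6 = 4.5
  mean(Y) = (2 + 8 + 6 + 7 + 4 + 7) / 6 = 34/6 = 5.6667

Step 2 — sample covariance S[i,j] = (1/(n-1)) · Σ_k (x_{k,i} - mean_i) · (x_{k,j} - mean_j), with n-1 = 5.
  S[X,X] = ((-1.5)·(-1.5) + (2.5)·(2.5) + (3.5)·(3.5) + (-3.5)·(-3.5) + (-2.5)·(-2.5) + (1.5)·(1.5)) / 5 = 41.5/5 = 8.3
  S[X,Y] = ((-1.5)·(-3.6667) + (2.5)·(2.3333) + (3.5)·(0.3333) + (-3.5)·(1.3333) + (-2.5)·(-1.6667) + (1.5)·(1.3333)) / 5 = 14/5 = 2.8
  S[Y,Y] = ((-3.6667)·(-3.6667) + (2.3333)·(2.3333) + (0.3333)·(0.3333) + (1.3333)·(1.3333) + (-1.6667)·(-1.6667) + (1.3333)·(1.3333)) / 5 = 25.3333/5 = 5.0667

S is symmetric (S[j,i] = S[i,j]). Assembling:

S = [[8.3, 2.8],
 [2.8, 5.0667]]


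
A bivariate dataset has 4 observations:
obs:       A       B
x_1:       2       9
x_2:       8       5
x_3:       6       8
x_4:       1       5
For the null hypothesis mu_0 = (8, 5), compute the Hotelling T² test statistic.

Step 1 — sample mean vector:
  mean(A) = (2 + 8 + 6 + 1) / 4 = 17/4 = 4.25
  mean(B) = (9 + 5 + 8 + 5) / 4 = 27/4 = 6.75
  x̄ = (4.25, 6.75),  deviation x̄ - mu_0 = (4.25, 6.75) - (8, 5) = (-3.75, 1.75).

Step 2 — sample covariance matrix, S[i,j] = (1/(n-1)) · Σ_k (x_{k,i} - mean_i) · (x_{k,j} - mean_j), divisor n-1 = 3:
  S[A,A] = ((-2.25)·(-2.25) + (3.75)·(3.75) + (1.75)·(1.75) + (-3.25)·(-3.25)) / 3 = 32.75/3 = 10.9167
  S[A,B] = ((-2.25)·(2.25) + (3.75)·(-1.75) + (1.75)·(1.25) + (-3.25)·(-1.75)) / 3 = -3.75/3 = -1.25
  S[B,B] = ((2.25)·(2.25) + (-1.75)·(-1.75) + (1.25)·(1.25) + (-1.75)·(-1.75)) / 3 = 12.75/3 = 4.25
  S = [[10.9167, -1.25],
 [-1.25, 4.25]].

Step 3 — invert S. det(S) = 10.9167·4.25 - (-1.25)² = 44.8333.
  S^{-1} = (1/det) · [[d, -b], [-b, a]] = [[0.0948, 0.0279],
 [0.0279, 0.2435]].

Step 4 — quadratic form (x̄ - mu_0)^T · S^{-1} · (x̄ - mu_0):
  S^{-1} · (x̄ - mu_0) = (-0.3067, 0.3216),
  (x̄ - mu_0)^T · [...] = (-3.75)·(-0.3067) + (1.75)·(0.3216) = 1.7128.

Step 5 — scale by n: T² = 4 · 1.7128 = 6.8513.

T² ≈ 6.8513


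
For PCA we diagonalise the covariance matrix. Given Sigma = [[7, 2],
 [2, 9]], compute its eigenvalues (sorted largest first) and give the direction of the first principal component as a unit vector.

Step 1 — characteristic polynomial of 2×2 Sigma:
  det(Sigma - λI) = λ² - trace · λ + det = 0.
  trace = 7 + 9 = 16, det = 7·9 - (2)² = 59.
Step 2 — discriminant:
  Δ = trace² - 4·det = 256 - 236 = 20.
Step 3 — eigenvalues:
  λ = (trace ± √Δ)/2 = (16 ± 4.4721)/2,
  λ_1 = 10.2361,  λ_2 = 5.7639.

Step 4 — unit eigenvector for λ_1: solve (Sigma - λ_1 I)v = 0. First row:
  (7 - 10.2361)·v_x + (2)·v_y = 0, i.e. (-3.2361)·v_x + (2)·v_y = 0,
  so v ∝ (b, λ_1 - a) = (2, 3.2361) = u.
  ||u|| = √((2)² + (3.2361)²) = √(14.4721) ≈ 3.8042,
  v_1 = u/||u|| ≈ (0.5257, 0.8507) (||v_1|| = 1).

λ_1 = 10.2361,  λ_2 = 5.7639;  v_1 ≈ (0.5257, 0.8507)


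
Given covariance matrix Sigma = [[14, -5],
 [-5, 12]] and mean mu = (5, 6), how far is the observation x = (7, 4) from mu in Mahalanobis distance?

Step 1 — centre the observation: (x - mu) = (2, -2).

Step 2 — invert Sigma. det(Sigma) = 14·12 - (-5)² = 143.
  Sigma^{-1} = (1/det) · [[d, -b], [-b, a]] = [[0.0839, 0.035],
 [0.035, 0.0979]].

Step 3 — form the quadratic (x - mu)^T · Sigma^{-1} · (x - mu):
  Sigma^{-1} · (x - mu) = (0.0979, -0.1259).
  (x - mu)^T · [Sigma^{-1} · (x - mu)] = (2)·(0.0979) + (-2)·(-0.1259) = 0.4476.

Step 4 — take square root: d = √(0.4476) ≈ 0.669.

d(x, mu) = √(0.4476) ≈ 0.669


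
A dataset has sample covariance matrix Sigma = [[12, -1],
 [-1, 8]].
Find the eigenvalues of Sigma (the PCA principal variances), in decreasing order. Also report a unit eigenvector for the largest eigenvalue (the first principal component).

Step 1 — characteristic polynomial of 2×2 Sigma:
  det(Sigma - λI) = λ² - trace · λ + det = 0.
  trace = 12 + 8 = 20, det = 12·8 - (-1)² = 95.
Step 2 — discriminant:
  Δ = trace² - 4·det = 400 - 380 = 20.
Step 3 — eigenvalues:
  λ = (trace ± √Δ)/2 = (20 ± 4.4721)/2,
  λ_1 = 12.2361,  λ_2 = 7.7639.

Step 4 — unit eigenvector for λ_1: solve (Sigma - λ_1 I)v = 0. First row:
  (12 - 12.2361)·v_x + (-1)·v_y = 0, i.e. (-0.2361)·v_x + (-1)·v_y = 0,
  so v ∝ (b, λ_1 - a) = (-1, 0.2361); multiply by -1 so the first entry is positive: u = (1, -0.2361).
  ||u|| = √((1)² + (-0.2361)²) = √(1.0557) ≈ 1.0275,
  v_1 = u/||u|| ≈ (0.9732, -0.2298) (||v_1|| = 1).

λ_1 = 12.2361,  λ_2 = 7.7639;  v_1 ≈ (0.9732, -0.2298)


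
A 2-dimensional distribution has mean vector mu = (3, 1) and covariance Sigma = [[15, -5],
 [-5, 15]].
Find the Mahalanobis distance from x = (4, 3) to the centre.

Step 1 — centre the observation: (x - mu) = (1, 2).

Step 2 — invert Sigma. det(Sigma) = 15·15 - (-5)² = 200.
  Sigma^{-1} = (1/det) · [[d, -b], [-b, a]] = [[0.075, 0.025],
 [0.025, 0.075]].

Step 3 — form the quadratic (x - mu)^T · Sigma^{-1} · (x - mu):
  Sigma^{-1} · (x - mu) = (0.125, 0.175).
  (x - mu)^T · [Sigma^{-1} · (x - mu)] = (1)·(0.125) + (2)·(0.175) = 0.475.

Step 4 — take square root: d = √(0.475) ≈ 0.6892.

d(x, mu) = √(0.475) ≈ 0.6892


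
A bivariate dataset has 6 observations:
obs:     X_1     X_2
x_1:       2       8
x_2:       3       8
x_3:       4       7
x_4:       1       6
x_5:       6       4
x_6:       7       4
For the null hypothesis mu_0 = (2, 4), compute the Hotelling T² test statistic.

Step 1 — sample mean vector:
  mean(X_1) = (2 + 3 + 4 + 1 + 6 + 7) / 6 = 23/6 = 3.8333
  mean(X_2) = (8 + 8 + 7 + 6 + 4 + 4) / 6 = 37/6 = 6.1667
  x̄ = (3.8333, 6.1667),  deviation x̄ - mu_0 = (3.8333, 6.1667) - (2, 4) = (1.8333, 2.1667).

Step 2 — sample covariance matrix, S[i,j] = (1/(n-1)) · Σ_k (x_{k,i} - mean_i) · (x_{k,j} - mean_j), divisor n-1 = 5:
  S[X_1,X_1] = ((-1.8333)·(-1.8333) + (-0.8333)·(-0.8333) + (0.1667)·(0.1667) + (-2.8333)·(-2.8333) + (2.1667)·(2.1667) + (3.1667)·(3.1667)) / 5 = 26.8333/5 = 5.3667
  S[X_1,X_2] = ((-1.8333)·(1.8333) + (-0.8333)·(1.8333) + (0.1667)·(0.8333) + (-2.8333)·(-0.1667) + (2.1667)·(-2.1667) + (3.1667)·(-2.1667)) / 5 = -15.8333/5 = -3.1667
  S[X_2,X_2] = ((1.8333)·(1.8333) + (1.8333)·(1.8333) + (0.8333)·(0.8333) + (-0.1667)·(-0.1667) + (-2.1667)·(-2.1667) + (-2.1667)·(-2.1667)) / 5 = 16.8333/5 = 3.3667
  S = [[5.3667, -3.1667],
 [-3.1667, 3.3667]].

Step 3 — invert S. det(S) = 5.3667·3.3667 - (-3.1667)² = 8.04.
  S^{-1} = (1/det) · [[d, -b], [-b, a]] = [[0.4187, 0.3939],
 [0.3939, 0.6675]].

Step 4 — quadratic form (x̄ - mu_0)^T · S^{-1} · (x̄ - mu_0):
  S^{-1} · (x̄ - mu_0) = (1.6211, 2.1683),
  (x̄ - mu_0)^T · [...] = (1.8333)·(1.6211) + (2.1667)·(2.1683) = 7.67.

Step 5 — scale by n: T² = 6 · 7.67 = 46.0199.

T² ≈ 46.0199


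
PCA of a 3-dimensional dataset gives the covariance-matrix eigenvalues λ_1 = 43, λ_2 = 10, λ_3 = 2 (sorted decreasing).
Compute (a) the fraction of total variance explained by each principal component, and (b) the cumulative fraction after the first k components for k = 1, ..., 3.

Step 1 — total variance = trace(Sigma) = Σ λ_i = 43 + 10 + 2 = 55.

Step 2 — fraction explained by component i = λ_i / Σ λ:
  PC1: 43/55 = 0.7818
  PC2: 10/55 = 0.1818
  PC3: 2/55 = 0.0364

Step 3 — cumulative fraction after k components = (λ_1 + ... + λ_k) / Σ λ:
  k = 1: 43/55 = 0.7818
  k = 2: (43 + 10)/55 = 53/55 = 0.9636
  k = 3: (43 + 10 + 2)/55 = 55/55 = 1

Summary (fraction, with percent):

explained: PC1 0.7818 (78.18%), PC2 0.1818 (18.18%), PC3 0.0364 (3.64%);  cumulative: 0.7818, 0.9636, 1


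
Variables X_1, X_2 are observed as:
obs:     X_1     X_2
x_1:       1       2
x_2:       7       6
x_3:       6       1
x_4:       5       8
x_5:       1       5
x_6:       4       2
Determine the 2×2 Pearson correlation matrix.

Step 1 — column means:
  mean(X_1) = (1 + 7 + 6 + 5 + 1 + 4) / 6 = 24/6 = 4
  mean(X_2) = (2 + 6 + 1 + 8 + 5 + 2) / 6 = 24/6 = 4

Step 2 — sample variances and covariances s[i,j] = (1/(n-1)) · Σ_k (x_{k,i} - mean_i) · (x_{k,j} - mean_j), with n-1 = 5:
  s[X_1,X_1] = ((-3)·(-3) + (3)·(3) + (2)·(2) + (1)·(1) + (-3)·(-3) + (0)·(0)) / 5 = 32/5 = 6.4
  s[X_1,X_2] = ((-3)·(-2) + (3)·(2) + (2)·(-3) + (1)·(4) + (-3)·(1) + (0)·(-2)) / 5 = 7/5 = 1.4
  s[X_2,X_2] = ((-2)·(-2) + (2)·(2) + (-3)·(-3) + (4)·(4) + (1)·(1) + (-2)·(-2)) / 5 = 38/5 = 7.6
  Sample standard deviations s_i = √(s[i,i]):
  s(X_1) = √(6.4) = 2.5298
  s(X_2) = √(7.6) = 2.7568

Step 3 — r_{ij} = s_{ij} / (s_i · s_j):
  r[X_1,X_1] = 1 (diagonal).
  r[X_1,X_2] = 1.4 / (2.5298 · 2.7568) = 1.4 / 6.9742 = 0.2007
  r[X_2,X_2] = 1 (diagonal).

R is symmetric with unit diagonal. Assembling:

R = [[1, 0.2007],
 [0.2007, 1]]


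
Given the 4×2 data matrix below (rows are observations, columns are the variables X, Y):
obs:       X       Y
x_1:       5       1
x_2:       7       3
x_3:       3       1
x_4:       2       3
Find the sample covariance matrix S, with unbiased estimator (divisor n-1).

Step 1 — column means:
  mean(X) = (5 + 7 + 3 + 2) / 4 = 17/4 = 4.25
  mean(Y) = (1 + 3 + 1 + 3) / 4 = 8/4 = 2

Step 2 — sample covariance S[i,j] = (1/(n-1)) · Σ_k (x_{k,i} - mean_i) · (x_{k,j} - mean_j), with n-1 = 3.
  S[X,X] = ((0.75)·(0.75) + (2.75)·(2.75) + (-1.25)·(-1.25) + (-2.25)·(-2.25)) / 3 = 14.75/3 = 4.9167
  S[X,Y] = ((0.75)·(-1) + (2.75)·(1) + (-1.25)·(-1) + (-2.25)·(1)) / 3 = 1/3 = 0.3333
  S[Y,Y] = ((-1)·(-1) + (1)·(1) + (-1)·(-1) + (1)·(1)) / 3 = 4/3 = 1.3333

S is symmetric (S[j,i] = S[i,j]). Assembling:

S = [[4.9167, 0.3333],
 [0.3333, 1.3333]]


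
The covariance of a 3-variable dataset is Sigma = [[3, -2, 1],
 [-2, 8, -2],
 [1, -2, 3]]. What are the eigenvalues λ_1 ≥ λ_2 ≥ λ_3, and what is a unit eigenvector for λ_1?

Step 1 — characteristic polynomial p(λ) = det(λI - Sigma) = λ³ - tr·λ² + c_1·λ - det, where tr = trace, c_1 = sum of the principal 2×2 minors, det = det(Sigma):
  tr = 3 + 8 + 3 = 14,
  c_1 = (3·8 - (-2)²) + (3·3 - (1)²) + (8·3 - (-2)²) = 20 + 8 + 20 = 48,
  det = 3·(8·3 - (-2)²) - (-2)·((-2)·3 - (-2)·(1)) + (1)·((-2)·(-2) - 8·(1)) = 3·(20) - (-2)·(-4) + (1)·(-4) = 48.
  So p(λ) = λ³ - 14λ² + 48λ - 48.
Step 2 — look for an integer root (rational root theorem: any rational root is an integer divisor of 48). Testing λ = 2:
  p(2) = 8 - 56 + 96 - 48 = 0  ✓
  Dividing out (λ - 2): p(λ) = (λ - 2)(λ² - 12λ + 24).
Step 3 — remaining eigenvalues from the quadratic λ² - 12λ + 24 = 0:
  Δ = 12² - 4·24 = 144 - 96 = 48,  λ = (12 ± √48)/2 = (12 ± 6.9282)/2 ≈ 9.4641 or 2.5359.
  Sorted: λ_1 = 9.4641,  λ_2 = 2.5359,  λ_3 = 2  (check: sum = 14 = tr ✓).

Step 4 — unit eigenvector for λ_1 ≈ 9.4641: v spans the null space of (Sigma - λ_1 I), whose rows are
  r_1 = (-6.4641, -2, 1),  r_2 = (-2, -1.4641, -2),  r_3 = (1, -2, -6.4641).
  v is orthogonal to every row, so take v ∝ r_1 × r_2 = ((-2)·(-2) - (1)·(-1.4641), (1)·(-2) - (-6.4641)·(-2), (-6.4641)·(-1.4641) - (-2)·(-2)) ≈ (5.4641, -14.9282, 5.4641).
  Let u = (5.4641, -14.9282, 5.4641).
  ||u|| = √((5.4641)² + (-14.9282)² + (5.4641)²) = √(282.5641) ≈ 16.8096,  v_1 = u/||u|| ≈ (0.3251, -0.8881, 0.3251) (||v_1|| = 1).

λ_1 = 9.4641,  λ_2 = 2.5359,  λ_3 = 2;  v_1 ≈ (0.3251, -0.8881, 0.3251)


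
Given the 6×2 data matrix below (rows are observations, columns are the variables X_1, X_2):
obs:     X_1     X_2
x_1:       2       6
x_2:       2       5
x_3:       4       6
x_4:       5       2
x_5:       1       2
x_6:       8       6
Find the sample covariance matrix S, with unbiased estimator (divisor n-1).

Step 1 — column means:
  mean(X_1) = (2 + 2 + 4 + 5 + 1 + 8) / 6 = 22/6 = 3.6667
  mean(X_2) = (6 + 5 + 6 + 2 + 2 + 6) / 6 = 27/6 = 4.5

Step 2 — sample covariance S[i,j] = (1/(n-1)) · Σ_k (x_{k,i} - mean_i) · (x_{k,j} - mean_j), with n-1 = 5.
  S[X_1,X_1] = ((-1.6667)·(-1.6667) + (-1.6667)·(-1.6667) + (0.3333)·(0.3333) + (1.3333)·(1.3333) + (-2.6667)·(-2.6667) + (4.3333)·(4.3333)) / 5 = 33.3333/5 = 6.6667
  S[X_1,X_2] = ((-1.6667)·(1.5) + (-1.6667)·(0.5) + (0.3333)·(1.5) + (1.3333)·(-2.5) + (-2.6667)·(-2.5) + (4.3333)·(1.5)) / 5 = 7/5 = 1.4
  S[X_2,X_2] = ((1.5)·(1.5) + (0.5)·(0.5) + (1.5)·(1.5) + (-2.5)·(-2.5) + (-2.5)·(-2.5) + (1.5)·(1.5)) / 5 = 19.5/5 = 3.9

S is symmetric (S[j,i] = S[i,j]). Assembling:

S = [[6.6667, 1.4],
 [1.4, 3.9]]


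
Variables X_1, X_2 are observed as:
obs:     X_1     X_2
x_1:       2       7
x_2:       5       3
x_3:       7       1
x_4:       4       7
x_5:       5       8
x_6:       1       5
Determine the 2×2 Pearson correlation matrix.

Step 1 — column means:
  mean(X_1) = (2 + 5 + 7 + 4 + 5 + 1) / 6 = 24/6 = 4
  mean(X_2) = (7 + 3 + 1 + 7 + 8 + 5) / 6 = 31/6 = 5.1667

Step 2 — sample variances and covariances s[i,j] = (1/(n-1)) · Σ_k (x_{k,i} - mean_i) · (x_{k,j} - mean_j), with n-1 = 5:
  s[X_1,X_1] = ((-2)·(-2) + (1)·(1) + (3)·(3) + (0)·(0) + (1)·(1) + (-3)·(-3)) / 5 = 24/5 = 4.8
  s[X_1,X_2] = ((-2)·(1.8333) + (1)·(-2.1667) + (3)·(-4.1667) + (0)·(1.8333) + (1)·(2.8333) + (-3)·(-0.1667)) / 5 = -15/5 = -3
  s[X_2,X_2] = ((1.8333)·(1.8333) + (-2.1667)·(-2.1667) + (-4.1667)·(-4.1667) + (1.8333)·(1.8333) + (2.8333)·(2.8333) + (-0.1667)·(-0.1667)) / 5 = 36.8333/5 = 7.3667
  Sample standard deviations s_i = √(s[i,i]):
  s(X_1) = √(4.8) = 2.1909
  s(X_2) = √(7.3667) = 2.7142

Step 3 — r_{ij} = s_{ij} / (s_i · s_j):
  r[X_1,X_1] = 1 (diagonal).
  r[X_1,X_2] = -3 / (2.1909 · 2.7142) = -3 / 5.9464 = -0.5045
  r[X_2,X_2] = 1 (diagonal).

R is symmetric with unit diagonal. Assembling:

R = [[1, -0.5045],
 [-0.5045, 1]]


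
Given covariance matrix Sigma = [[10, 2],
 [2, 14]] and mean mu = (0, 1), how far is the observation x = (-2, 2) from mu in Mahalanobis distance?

Step 1 — centre the observation: (x - mu) = (-2, 1).

Step 2 — invert Sigma. det(Sigma) = 10·14 - (2)² = 136.
  Sigma^{-1} = (1/det) · [[d, -b], [-b, a]] = [[0.1029, -0.0147],
 [-0.0147, 0.0735]].

Step 3 — form the quadratic (x - mu)^T · Sigma^{-1} · (x - mu):
  Sigma^{-1} · (x - mu) = (-0.2206, 0.1029).
  (x - mu)^T · [Sigma^{-1} · (x - mu)] = (-2)·(-0.2206) + (1)·(0.1029) = 0.5441.

Step 4 — take square root: d = √(0.5441) ≈ 0.7376.

d(x, mu) = √(0.5441) ≈ 0.7376


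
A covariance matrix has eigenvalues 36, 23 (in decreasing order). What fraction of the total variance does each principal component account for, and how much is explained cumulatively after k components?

Step 1 — total variance = trace(Sigma) = Σ λ_i = 36 + 23 = 59.

Step 2 — fraction explained by component i = λ_i / Σ λ:
  PC1: 36/59 = 0.6102
  PC2: 23/59 = 0.3898

Step 3 — cumulative fraction after k components = (λ_1 + ... + λ_k) / Σ λ:
  k = 1: 36/59 = 0.6102
  k = 2: (36 + 23)/59 = 59/59 = 1

Summary (fraction, with percent):

explained: PC1 0.6102 (61.02%), PC2 0.3898 (38.98%);  cumulative: 0.6102, 1


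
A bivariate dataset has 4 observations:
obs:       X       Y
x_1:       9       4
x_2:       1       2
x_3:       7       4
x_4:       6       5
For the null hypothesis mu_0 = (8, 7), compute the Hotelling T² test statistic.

Step 1 — sample mean vector:
  mean(X) = (9 + 1 + 7 + 6) / 4 = 23/4 = 5.75
  mean(Y) = (4 + 2 + 4 + 5) / 4 = 15/4 = 3.75
  x̄ = (5.75, 3.75),  deviation x̄ - mu_0 = (5.75, 3.75) - (8, 7) = (-2.25, -3.25).

Step 2 — sample covariance matrix, S[i,j] = (1/(n-1)) · Σ_k (x_{k,i} - mean_i) · (x_{k,j} - mean_j), divisor n-1 = 3:
  S[X,X] = ((3.25)·(3.25) + (-4.75)·(-4.75) + (1.25)·(1.25) + (0.25)·(0.25)) / 3 = 34.75/3 = 11.5833
  S[X,Y] = ((3.25)·(0.25) + (-4.75)·(-1.75) + (1.25)·(0.25) + (0.25)·(1.25)) / 3 = 9.75/3 = 3.25
  S[Y,Y] = ((0.25)·(0.25) + (-1.75)·(-1.75) + (0.25)·(0.25) + (1.25)·(1.25)) / 3 = 4.75/3 = 1.5833
  S = [[11.5833, 3.25],
 [3.25, 1.5833]].

Step 3 — invert S. det(S) = 11.5833·1.5833 - (3.25)² = 7.7778.
  S^{-1} = (1/det) · [[d, -b], [-b, a]] = [[0.2036, -0.4179],
 [-0.4179, 1.4893]].

Step 4 — quadratic form (x̄ - mu_0)^T · S^{-1} · (x̄ - mu_0):
  S^{-1} · (x̄ - mu_0) = (0.9, -3.9),
  (x̄ - mu_0)^T · [...] = (-2.25)·(0.9) + (-3.25)·(-3.9) = 10.65.

Step 5 — scale by n: T² = 4 · 10.65 = 42.6.

T² ≈ 42.6


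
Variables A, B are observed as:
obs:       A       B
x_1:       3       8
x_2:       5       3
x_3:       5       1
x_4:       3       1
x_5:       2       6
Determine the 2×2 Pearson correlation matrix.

Step 1 — column means:
  mean(A) = (3 + 5 + 5 + 3 + 2) / 5 = 18/5 = 3.6
  mean(B) = (8 + 3 + 1 + 1 + 6) / 5 = 19/5 = 3.8

Step 2 — sample variances and covariances s[i,j] = (1/(n-1)) · Σ_k (x_{k,i} - mean_i) · (x_{k,j} - mean_j), with n-1 = 4:
  s[A,A] = ((-0.6)·(-0.6) + (1.4)·(1.4) + (1.4)·(1.4) + (-0.6)·(-0.6) + (-1.6)·(-1.6)) / 4 = 7.2/4 = 1.8
  s[A,B] = ((-0.6)·(4.2) + (1.4)·(-0.8) + (1.4)·(-2.8) + (-0.6)·(-2.8) + (-1.6)·(2.2)) / 4 = -9.4/4 = -2.35
  s[B,B] = ((4.2)·(4.2) + (-0.8)·(-0.8) + (-2.8)·(-2.8) + (-2.8)·(-2.8) + (2.2)·(2.2)) / 4 = 38.8/4 = 9.7
  Sample standard deviations s_i = √(s[i,i]):
  s(A) = √(1.8) = 1.3416
  s(B) = √(9.7) = 3.1145

Step 3 — r_{ij} = s_{ij} / (s_i · s_j):
  r[A,A] = 1 (diagonal).
  r[A,B] = -2.35 / (1.3416 · 3.1145) = -2.35 / 4.1785 = -0.5624
  r[B,B] = 1 (diagonal).

R is symmetric with unit diagonal. Assembling:

R = [[1, -0.5624],
 [-0.5624, 1]]


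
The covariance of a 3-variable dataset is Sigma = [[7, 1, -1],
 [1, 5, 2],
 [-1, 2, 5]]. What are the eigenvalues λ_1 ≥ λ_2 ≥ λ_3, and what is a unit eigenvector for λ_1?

Step 1 — characteristic polynomial p(λ) = det(λI - Sigma) = λ³ - tr·λ² + c_1·λ - det, where tr = trace, c_1 = sum of the principal 2×2 minors, det = det(Sigma):
  tr = 7 + 5 + 5 = 17,
  c_1 = (7·5 - (1)²) + (7·5 - (-1)²) + (5·5 - (2)²) = 34 + 34 + 21 = 89,
  det = 7·(5·5 - (2)²) - (1)·((1)·5 - (2)·(-1)) + (-1)·((1)·(2) - 5·(-1)) = 7·(21) - (1)·(7) + (-1)·(7) = 133.
  So p(λ) = λ³ - 17λ² + 89λ - 133.
Step 2 — look for an integer root (rational root theorem: any rational root is an integer divisor of 133). Testing λ = 7:
  p(7) = 343 - 833 + 623 - 133 = 0  ✓
  Dividing out (λ - 7): p(λ) = (λ - 7)(λ² - 10λ + 19).
Step 3 — remaining eigenvalues from the quadratic λ² - 10λ + 19 = 0:
  Δ = 10² - 4·19 = 100 - 76 = 24,  λ = (10 ± √24)/2 = (10 ± 4.899)/2 ≈ 7.4495 or 2.5505.
  Sorted: λ_1 = 7.4495,  λ_2 = 7,  λ_3 = 2.5505  (check: sum = 17 = tr ✓).

Step 4 — unit eigenvector for λ_1 ≈ 7.4495: v spans the null space of (Sigma - λ_1 I), whose rows are
  r_1 = (-0.4495, 1, -1),  r_2 = (1, -2.4495, 2),  r_3 = (-1, 2, -2.4495).
  v is orthogonal to every row, so take v ∝ r_1 × r_2 = ((1)·(2) - (-1)·(-2.4495), (-1)·(1) - (-0.4495)·(2), (-0.4495)·(-2.4495) - (1)·(1)) ≈ (-0.4495, -0.101, 0.101).
  Rescale (multiply by -1 so the first nonzero entry is positive): u = (0.4495, 0.101, -0.101).
  ||u|| = √((0.4495)² + (0.101)² + (-0.101)²) = √(0.2225) ≈ 0.4716,  v_1 = u/||u|| ≈ (0.953, 0.2142, -0.2142) (||v_1|| = 1).

λ_1 = 7.4495,  λ_2 = 7,  λ_3 = 2.5505;  v_1 ≈ (0.953, 0.2142, -0.2142)


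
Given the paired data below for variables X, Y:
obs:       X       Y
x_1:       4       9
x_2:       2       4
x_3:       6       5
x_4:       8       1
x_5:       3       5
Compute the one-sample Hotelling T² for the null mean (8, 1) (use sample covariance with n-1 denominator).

Step 1 — sample mean vector:
  mean(X) = (4 + 2 + 6 + 8 + 3) / 5 = 23/5 = 4.6
  mean(Y) = (9 + 4 + 5 + 1 + 5) / 5 = 24/5 = 4.8
  x̄ = (4.6, 4.8),  deviation x̄ - mu_0 = (4.6, 4.8) - (8, 1) = (-3.4, 3.8).

Step 2 — sample covariance matrix, S[i,j] = (1/(n-1)) · Σ_k (x_{k,i} - mean_i) · (x_{k,j} - mean_j), divisor n-1 = 4:
  S[X,X] = ((-0.6)·(-0.6) + (-2.6)·(-2.6) + (1.4)·(1.4) + (3.4)·(3.4) + (-1.6)·(-1.6)) / 4 = 23.2/4 = 5.8
  S[X,Y] = ((-0.6)·(4.2) + (-2.6)·(-0.8) + (1.4)·(0.2) + (3.4)·(-3.8) + (-1.6)·(0.2)) / 4 = -13.4/4 = -3.35
  S[Y,Y] = ((4.2)·(4.2) + (-0.8)·(-0.8) + (0.2)·(0.2) + (-3.8)·(-3.8) + (0.2)·(0.2)) / 4 = 32.8/4 = 8.2
  S = [[5.8, -3.35],
 [-3.35, 8.2]].

Step 3 — invert S. det(S) = 5.8·8.2 - (-3.35)² = 36.3375.
  S^{-1} = (1/det) · [[d, -b], [-b, a]] = [[0.2257, 0.0922],
 [0.0922, 0.1596]].

Step 4 — quadratic form (x̄ - mu_0)^T · S^{-1} · (x̄ - mu_0):
  S^{-1} · (x̄ - mu_0) = (-0.4169, 0.2931),
  (x̄ - mu_0)^T · [...] = (-3.4)·(-0.4169) + (3.8)·(0.2931) = 2.5313.

Step 5 — scale by n: T² = 5 · 2.5313 = 12.6563.

T² ≈ 12.6563


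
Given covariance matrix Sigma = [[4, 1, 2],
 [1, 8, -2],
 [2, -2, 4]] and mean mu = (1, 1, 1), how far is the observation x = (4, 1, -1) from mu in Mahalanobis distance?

Step 1 — centre the observation: (x - mu) = (3, 0, -2).

Step 2 — invert Sigma (cofactor / det for 3×3, or solve directly):
  Sigma^{-1} = [[0.4118, -0.1176, -0.2647],
 [-0.1176, 0.1765, 0.1471],
 [-0.2647, 0.1471, 0.4559]].

Step 3 — form the quadratic (x - mu)^T · Sigma^{-1} · (x - mu):
  Sigma^{-1} · (x - mu) = (1.7647, -0.6471, -1.7059).
  (x - mu)^T · [Sigma^{-1} · (x - mu)] = (3)·(1.7647) + (0)·(-0.6471) + (-2)·(-1.7059) = 8.7059.

Step 4 — take square root: d = √(8.7059) ≈ 2.9506.

d(x, mu) = √(8.7059) ≈ 2.9506


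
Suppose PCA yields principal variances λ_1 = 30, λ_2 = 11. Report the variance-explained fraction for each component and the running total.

Step 1 — total variance = trace(Sigma) = Σ λ_i = 30 + 11 = 41.

Step 2 — fraction explained by component i = λ_i / Σ λ:
  PC1: 30/41 = 0.7317
  PC2: 11/41 = 0.2683

Step 3 — cumulative fraction after k components = (λ_1 + ... + λ_k) / Σ λ:
  k = 1: 30/41 = 0.7317
  k = 2: (30 + 11)/41 = 41/41 = 1

Summary (fraction, with percent):

explained: PC1 0.7317 (73.17%), PC2 0.2683 (26.83%);  cumulative: 0.7317, 1


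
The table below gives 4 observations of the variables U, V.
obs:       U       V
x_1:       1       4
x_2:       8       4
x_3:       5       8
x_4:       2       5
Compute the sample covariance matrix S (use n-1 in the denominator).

Step 1 — column means:
  mean(U) = (1 + 8 + 5 + 2) / 4 = 16/4 = 4
  mean(V) = (4 + 4 + 8 + 5) / 4 = 21/4 = 5.25

Step 2 — sample covariance S[i,j] = (1/(n-1)) · Σ_k (x_{k,i} - mean_i) · (x_{k,j} - mean_j), with n-1 = 3.
  S[U,U] = ((-3)·(-3) + (4)·(4) + (1)·(1) + (-2)·(-2)) / 3 = 30/3 = 10
  S[U,V] = ((-3)·(-1.25) + (4)·(-1.25) + (1)·(2.75) + (-2)·(-0.25)) / 3 = 2/3 = 0.6667
  S[V,V] = ((-1.25)·(-1.25) + (-1.25)·(-1.25) + (2.75)·(2.75) + (-0.25)·(-0.25)) / 3 = 10.75/3 = 3.5833

S is symmetric (S[j,i] = S[i,j]). Assembling:

S = [[10, 0.6667],
 [0.6667, 3.5833]]


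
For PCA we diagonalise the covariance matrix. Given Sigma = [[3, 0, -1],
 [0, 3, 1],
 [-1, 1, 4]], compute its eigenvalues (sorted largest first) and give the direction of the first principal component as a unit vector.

Step 1 — characteristic polynomial p(λ) = det(λI - Sigma) = λ³ - tr·λ² + c_1·λ - det, where tr = trace, c_1 = sum of the principal 2×2 minors, det = det(Sigma):
  tr = 3 + 3 + 4 = 10,
  c_1 = (3·3 - (0)²) + (3·4 - (-1)²) + (3·4 - (1)²) = 9 + 11 + 11 = 31,
  det = 3·(3·4 - (1)²) - (0)·((0)·4 - (1)·(-1)) + (-1)·((0)·(1) - 3·(-1)) = 3·(11) - (0)·(1) + (-1)·(3) = 30.
  So p(λ) = λ³ - 10λ² + 31λ - 30.
Step 2 — look for an integer root (rational root theorem: any rational root is an integer divisor of 30). Testing λ = 2:
  p(2) = 8 - 40 + 62 - 30 = 0  ✓
  Dividing out (λ - 2): p(λ) = (λ - 2)(λ² - 8λ + 15).
Step 3 — remaining eigenvalues from the quadratic λ² - 8λ + 15 = 0:
  Δ = 8² - 4·15 = 64 - 60 = 4,  λ = (8 ± √4)/2 = (8 ± 2)/2 = 5 or 3.
  Sorted: λ_1 = 5,  λ_2 = 3,  λ_3 = 2  (check: sum = 10 = tr ✓).

Step 4 — unit eigenvector for λ_1 = 5: v spans the null space of (Sigma - λ_1 I), whose rows are
  r_1 = (-2, 0, -1),  r_2 = (0, -2, 1),  r_3 = (-1, 1, -1).
  v is orthogonal to every row, so take v ∝ r_1 × r_2 = ((0)·(1) - (-1)·(-2), (-1)·(0) - (-2)·(1), (-2)·(-2) - (0)·(0)) = (-2, 2, 4).
  Rescale (divide by 2; multiply by -1 so the first nonzero entry is positive): u = (1, -1, -2).
  ||u|| = √((1)² + (-1)² + (-2)²) = √(6) ≈ 2.4495,  v_1 = u/||u|| ≈ (0.4082, -0.4082, -0.8165) (||v_1|| = 1).

λ_1 = 5,  λ_2 = 3,  λ_3 = 2;  v_1 ≈ (0.4082, -0.4082, -0.8165)


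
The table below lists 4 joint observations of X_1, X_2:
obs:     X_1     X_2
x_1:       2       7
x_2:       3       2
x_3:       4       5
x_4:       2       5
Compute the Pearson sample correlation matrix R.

Step 1 — column means:
  mean(X_1) = (2 + 3 + 4 + 2) / 4 = 11/4 = 2.75
  mean(X_2) = (7 + 2 + 5 + 5) / 4 = 19/4 = 4.75

Step 2 — sample variances and covariances s[i,j] = (1/(n-1)) · Σ_k (x_{k,i} - mean_i) · (x_{k,j} - mean_j), with n-1 = 3:
  s[X_1,X_1] = ((-0.75)·(-0.75) + (0.25)·(0.25) + (1.25)·(1.25) + (-0.75)·(-0.75)) / 3 = 2.75/3 = 0.9167
  s[X_1,X_2] = ((-0.75)·(2.25) + (0.25)·(-2.75) + (1.25)·(0.25) + (-0.75)·(0.25)) / 3 = -2.25/3 = -0.75
  s[X_2,X_2] = ((2.25)·(2.25) + (-2.75)·(-2.75) + (0.25)·(0.25) + (0.25)·(0.25)) / 3 = 12.75/3 = 4.25
  Sample standard deviations s_i = √(s[i,i]):
  s(X_1) = √(0.9167) = 0.9574
  s(X_2) = √(4.25) = 2.0616

Step 3 — r_{ij} = s_{ij} / (s_i · s_j):
  r[X_1,X_1] = 1 (diagonal).
  r[X_1,X_2] = -0.75 / (0.9574 · 2.0616) = -0.75 / 1.9738 = -0.38
  r[X_2,X_2] = 1 (diagonal).

R is symmetric with unit diagonal. Assembling:

R = [[1, -0.38],
 [-0.38, 1]]


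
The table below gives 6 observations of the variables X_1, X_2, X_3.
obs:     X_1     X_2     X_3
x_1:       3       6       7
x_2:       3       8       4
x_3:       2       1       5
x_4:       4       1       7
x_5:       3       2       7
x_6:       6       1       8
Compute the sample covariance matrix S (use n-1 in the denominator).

Step 1 — column means:
  mean(X_1) = (3 + 3 + 2 + 4 + 3 + 6) / 6 = 21/6 = 3.5
  mean(X_2) = (6 + 8 + 1 + 1 + 2 + 1) / 6 = 19/6 = 3.1667
  mean(X_3) = (7 + 4 + 5 + 7 + 7 + 8) / 6 = 38/6 = 6.3333

Step 2 — sample covariance S[i,j] = (1/(n-1)) · Σ_k (x_{k,i} - mean_i) · (x_{k,j} - mean_j), with n-1 = 5.
  S[X_1,X_1] = ((-0.5)·(-0.5) + (-0.5)·(-0.5) + (-1.5)·(-1.5) + (0.5)·(0.5) + (-0.5)·(-0.5) + (2.5)·(2.5)) / 5 = 9.5/5 = 1.9
  S[X_1,X_2] = ((-0.5)·(2.8333) + (-0.5)·(4.8333) + (-1.5)·(-2.1667) + (0.5)·(-2.1667) + (-0.5)·(-1.1667) + (2.5)·(-2.1667)) / 5 = -6.5/5 = -1.3
  S[X_1,X_3] = ((-0.5)·(0.6667) + (-0.5)·(-2.3333) + (-1.5)·(-1.3333) + (0.5)·(0.6667) + (-0.5)·(0.6667) + (2.5)·(1.6667)) / 5 = 7/5 = 1.4
  S[X_2,X_2] = ((2.8333)·(2.8333) + (4.8333)·(4.8333) + (-2.1667)·(-2.1667) + (-2.1667)·(-2.1667) + (-1.1667)·(-1.1667) + (-2.1667)·(-2.1667)) / 5 = 46.8333/5 = 9.3667
  S[X_2,X_3] = ((2.8333)·(0.6667) + (4.8333)·(-2.3333) + (-2.1667)·(-1.3333) + (-2.1667)·(0.6667) + (-1.1667)·(0.6667) + (-2.1667)·(1.6667)) / 5 = -12.3333/5 = -2.4667
  S[X_3,X_3] = ((0.6667)·(0.6667) + (-2.3333)·(-2.3333) + (-1.3333)·(-1.3333) + (0.6667)·(0.6667) + (0.6667)·(0.6667) + (1.6667)·(1.6667)) / 5 = 11.3333/5 = 2.2667

S is symmetric (S[j,i] = S[i,j]). Assembling:

S = [[1.9, -1.3, 1.4],
 [-1.3, 9.3667, -2.4667],
 [1.4, -2.4667, 2.2667]]
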